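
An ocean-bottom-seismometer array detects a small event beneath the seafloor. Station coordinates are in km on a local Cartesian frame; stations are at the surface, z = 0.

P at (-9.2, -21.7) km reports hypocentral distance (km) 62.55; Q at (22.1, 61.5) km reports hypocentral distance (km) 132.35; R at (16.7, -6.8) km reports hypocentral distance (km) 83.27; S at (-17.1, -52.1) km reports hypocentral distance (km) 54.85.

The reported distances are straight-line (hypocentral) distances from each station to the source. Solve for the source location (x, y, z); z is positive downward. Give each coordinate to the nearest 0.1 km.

Each station gives a sphere (x−x_i)² + (y−y_i)² + z² = d_i² (stations at z=0).
Subtracting the P sphere from Q and R: z² cancels, leaving linear equations in x and y:
62.6 x + 166.4 y = -9888.89
51.8 x + 29.8 y = -3251.79
Solving: x ≈ -36.483, y ≈ -45.703 km (keep extra digits for the depth step; rounded: -36.5, -45.7).
Then from the P sphere: z² = 62.55² − (x + 9.2)² − (y + 21.7)² with x = -36.483, y = -45.703, so z ≈ 50.912 ≈ 50.9 km.

(-36.5, -45.7, 50.9)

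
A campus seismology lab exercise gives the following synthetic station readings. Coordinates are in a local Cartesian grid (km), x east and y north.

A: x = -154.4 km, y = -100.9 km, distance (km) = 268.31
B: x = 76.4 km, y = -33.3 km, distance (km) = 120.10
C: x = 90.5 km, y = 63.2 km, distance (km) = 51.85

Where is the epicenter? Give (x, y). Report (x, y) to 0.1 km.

Circle about each station: (x + 154.4)² + (y + 100.9)² = 268.31²; (x − 76.4)² + (y + 33.3)² = 120.10²; (x − 90.5)² + (y − 63.2)² = 51.85².
Subtracting pairs of circle equations eliminates x²+y² and gives linear equations (the radical axes):
461.6 x + 135.2 y = 30491.93
489.8 x + 328.2 y = 47466.15
Solving the 2×2 system: x ≈ 42.1, y ≈ 81.8 km.

(42.1, 81.8)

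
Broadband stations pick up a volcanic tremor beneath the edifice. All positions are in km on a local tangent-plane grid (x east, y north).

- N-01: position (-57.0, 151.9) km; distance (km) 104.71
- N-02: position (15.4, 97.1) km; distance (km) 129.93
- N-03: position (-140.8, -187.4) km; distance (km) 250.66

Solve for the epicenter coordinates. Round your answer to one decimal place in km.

Circle about each station: (x + 57.0)² + (y − 151.9)² = 104.71²; (x − 15.4)² + (y − 97.1)² = 129.93²; (x + 140.8)² + (y + 187.4)² = 250.66².
Subtracting the N-01 equation from the N-02 and N-03 equations removes the quadratic terms:
144.8 x − 109.6 y = -22574.66
-167.6 x − 678.6 y = -23245.46
Solving the 2×2 system: x ≈ -109.5, y ≈ 61.3 km.

(-109.5, 61.3)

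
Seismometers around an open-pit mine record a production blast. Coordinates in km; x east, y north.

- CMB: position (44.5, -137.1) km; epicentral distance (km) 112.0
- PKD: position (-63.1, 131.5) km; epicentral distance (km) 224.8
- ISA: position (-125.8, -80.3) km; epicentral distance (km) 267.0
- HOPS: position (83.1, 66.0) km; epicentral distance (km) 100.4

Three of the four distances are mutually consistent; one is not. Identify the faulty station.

Solve using three stations at a time. Using CMB, PKD, HOPS (subtract circle equations pairwise → linear system) gives (x, y) ≈ (88.8, -34.2).
Distances from that point to each station vs reported:
  CMB: calculated 112.0 vs reported 112.0 → residual 0.0 km
  PKD: calculated 224.8 vs reported 224.8 → residual 0.0 km
  ISA: calculated 219.5 vs reported 267.0 → residual 47.5 km
  HOPS: calculated 100.4 vs reported 100.4 → residual 0.0 km
CMB, PKD, HOPS are mutually consistent (residuals ≈ 0); ISA is off by 47.5 km.

ISA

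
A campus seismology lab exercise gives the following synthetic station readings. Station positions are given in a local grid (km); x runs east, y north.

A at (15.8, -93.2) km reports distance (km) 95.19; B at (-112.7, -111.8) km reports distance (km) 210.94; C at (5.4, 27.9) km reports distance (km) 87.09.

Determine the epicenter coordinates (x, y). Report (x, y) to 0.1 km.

x ≈ 77.6 km, y ≈ -20.8 km

Circle about each station: (x − 15.8)² + (y + 93.2)² = 95.19²; (x + 112.7)² + (y + 111.8)² = 210.94²; (x − 5.4)² + (y − 27.9)² = 87.09².
Subtracting pairs of circle equations eliminates x²+y² and gives linear equations (the radical axes):
-257.0 x − 37.2 y = -19169.90
-20.8 x + 242.2 y = -6651.84
Solving the 2×2 system: x ≈ 77.6, y ≈ -20.8 km.
Check against A (with the unrounded x, y): √((x − 15.8)²+(y + 93.2)²) = 95.19 ≈ 95.19 km. ✓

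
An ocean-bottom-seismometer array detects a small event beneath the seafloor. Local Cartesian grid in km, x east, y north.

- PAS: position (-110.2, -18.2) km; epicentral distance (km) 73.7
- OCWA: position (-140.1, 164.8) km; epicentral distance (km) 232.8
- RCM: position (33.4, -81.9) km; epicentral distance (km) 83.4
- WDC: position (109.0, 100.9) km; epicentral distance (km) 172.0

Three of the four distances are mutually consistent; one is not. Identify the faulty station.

WDC

Solve using three stations at a time. Using PAS, OCWA, RCM (subtract circle equations pairwise → linear system) gives (x, y) ≈ (-42.1, -46.4).
Distances from that point to each station vs reported:
  PAS: calculated 73.7 vs reported 73.7 → residual 0.0 km
  OCWA: calculated 232.8 vs reported 232.8 → residual 0.0 km
  RCM: calculated 83.4 vs reported 83.4 → residual 0.0 km
  WDC: calculated 211.0 vs reported 172.0 → residual 39.0 km
PAS, OCWA, RCM are mutually consistent (residuals ≈ 0); WDC is off by 39.0 km.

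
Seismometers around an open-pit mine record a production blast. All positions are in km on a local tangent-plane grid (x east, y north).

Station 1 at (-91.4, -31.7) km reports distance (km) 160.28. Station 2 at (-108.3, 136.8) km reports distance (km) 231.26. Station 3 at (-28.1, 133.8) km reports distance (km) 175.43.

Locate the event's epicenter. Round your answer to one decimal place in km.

x ≈ 67.8 km, y ≈ -13.1 km

Circle about each station: (x + 91.4)² + (y + 31.7)² = 160.28²; (x + 108.3)² + (y − 136.8)² = 231.26²; (x + 28.1)² + (y − 133.8)² = 175.43².
Subtracting the Station 1 equation from the Station 2 and Station 3 equations removes the quadratic terms:
-33.8 x + 337.0 y = -6707.23
126.6 x + 331.0 y = 4247.19
Solving the 2×2 system: x ≈ 67.8, y ≈ -13.1 km.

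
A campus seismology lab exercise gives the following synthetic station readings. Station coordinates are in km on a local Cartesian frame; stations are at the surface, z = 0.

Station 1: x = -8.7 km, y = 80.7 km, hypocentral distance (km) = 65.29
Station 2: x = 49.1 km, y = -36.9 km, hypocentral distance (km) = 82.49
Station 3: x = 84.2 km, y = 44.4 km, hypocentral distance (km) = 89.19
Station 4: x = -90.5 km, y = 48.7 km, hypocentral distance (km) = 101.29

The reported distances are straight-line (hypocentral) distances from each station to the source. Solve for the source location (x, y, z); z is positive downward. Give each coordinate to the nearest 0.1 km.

Each station gives a sphere (x−x_i)² + (y−y_i)² + z² = d_i² (stations at z=0).
Subtracting the Station 1 sphere from Station 2 and Station 3: z² cancels, leaving linear equations in x and y:
115.6 x − 235.2 y = -5357.58
185.8 x − 72.6 y = -1219.25
Solving: x ≈ 2.894, y ≈ 24.201 km (keep extra digits for the depth step; rounded: 2.9, 24.2).
Then from the Station 1 sphere: z² = 65.29² − (x + 8.7)² − (y − 80.7)² with x = 2.894, y = 24.201, so z ≈ 30.598 ≈ 30.6 km.

x ≈ 2.9 km, y ≈ 24.2 km, depth ≈ 30.6 km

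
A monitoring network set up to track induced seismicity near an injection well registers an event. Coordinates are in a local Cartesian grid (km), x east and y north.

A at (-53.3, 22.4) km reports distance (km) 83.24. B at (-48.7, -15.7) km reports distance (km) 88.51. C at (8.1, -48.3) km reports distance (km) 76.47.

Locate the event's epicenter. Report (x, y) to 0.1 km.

(29.9, 25.0)

Circle about each station: (x + 53.3)² + (y − 22.4)² = 83.24²; (x + 48.7)² + (y + 15.7)² = 88.51²; (x − 8.1)² + (y + 48.3)² = 76.47².
Subtracting pairs of circle equations eliminates x²+y² and gives linear equations (the radical axes):
9.2 x − 76.2 y = -1629.59
122.8 x − 141.4 y = 137.09
Solving the 2×2 system: x ≈ 29.9, y ≈ 25.0 km.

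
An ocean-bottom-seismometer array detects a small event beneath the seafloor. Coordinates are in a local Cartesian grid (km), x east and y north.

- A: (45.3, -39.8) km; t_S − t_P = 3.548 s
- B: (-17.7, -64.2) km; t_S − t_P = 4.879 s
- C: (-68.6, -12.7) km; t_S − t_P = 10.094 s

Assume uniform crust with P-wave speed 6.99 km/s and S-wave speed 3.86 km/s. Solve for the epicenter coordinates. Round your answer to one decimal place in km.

(14.8, -37.5)

Distance from S−P lag: d = Δt · v_P v_S / (v_P − v_S) = Δt · (6.99·3.86)/(6.99−3.86) ≈ 8.6203·Δt.
So d_A = 30.58, d_B = 42.06, d_C = 87.01 km.
Circle about each station: (x − 45.3)² + (y + 39.8)² = 30.58²; (x + 17.7)² + (y + 64.2)² = 42.06²; (x + 68.6)² + (y + 12.7)² = 87.01².
Subtracting pairs of circle equations eliminates x²+y² and gives linear equations (the radical axes):
-126.0 x − 48.8 y = -35.11
-227.8 x + 54.2 y = -5404.48
Solving the 2×2 system: x ≈ 14.8, y ≈ -37.5 km.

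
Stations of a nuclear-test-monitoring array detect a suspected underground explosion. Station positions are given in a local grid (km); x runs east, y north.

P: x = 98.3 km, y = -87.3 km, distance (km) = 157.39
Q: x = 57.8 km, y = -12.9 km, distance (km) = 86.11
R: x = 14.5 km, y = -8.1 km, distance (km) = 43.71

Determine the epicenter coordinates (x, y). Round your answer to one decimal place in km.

Circle about each station: (x − 98.3)² + (y + 87.3)² = 157.39²; (x − 57.8)² + (y + 12.9)² = 86.11²; (x − 14.5)² + (y + 8.1)² = 43.71².
Subtracting pairs of circle equations eliminates x²+y² and gives linear equations (the radical axes):
-81.0 x + 148.8 y = 3579.75
-167.6 x + 158.4 y = 5852.73
Solving the 2×2 system: x ≈ -25.1, y ≈ 10.4 km.

(-25.1, 10.4)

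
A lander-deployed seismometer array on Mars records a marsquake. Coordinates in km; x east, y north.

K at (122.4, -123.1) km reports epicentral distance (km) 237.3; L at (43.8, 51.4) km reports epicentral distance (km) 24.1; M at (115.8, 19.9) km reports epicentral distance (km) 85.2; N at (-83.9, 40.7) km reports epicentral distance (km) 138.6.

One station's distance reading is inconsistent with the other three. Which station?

K

Solve using three stations at a time. Using L, M, N (subtract circle equations pairwise → linear system) gives (x, y) ≈ (50.5, 74.7).
Distances from that point to each station vs reported:
  K: calculated 210.4 vs reported 237.3 → residual 26.9 km
  L: calculated 24.2 vs reported 24.1 → residual 0.1 km
  M: calculated 85.2 vs reported 85.2 → residual 0.0 km
  N: calculated 138.6 vs reported 138.6 → residual 0.0 km
L, M, N are mutually consistent (residuals ≈ 0); K is off by 26.9 km.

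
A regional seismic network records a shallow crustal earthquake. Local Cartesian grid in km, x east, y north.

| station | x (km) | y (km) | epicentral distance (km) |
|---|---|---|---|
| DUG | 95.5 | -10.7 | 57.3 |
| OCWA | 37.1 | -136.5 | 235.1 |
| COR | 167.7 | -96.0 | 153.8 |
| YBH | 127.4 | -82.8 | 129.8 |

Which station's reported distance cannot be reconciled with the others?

OCWA

Solve using three stations at a time. Using DUG, COR, YBH (subtract circle equations pairwise → linear system) gives (x, y) ≈ (107.3, 45.5).
Distances from that point to each station vs reported:
  DUG: calculated 57.4 vs reported 57.3 → residual 0.1 km
  OCWA: calculated 195.0 vs reported 235.1 → residual 40.1 km
  COR: calculated 153.8 vs reported 153.8 → residual 0.0 km
  YBH: calculated 129.8 vs reported 129.8 → residual 0.0 km
DUG, COR, YBH are mutually consistent (residuals ≈ 0); OCWA is off by 40.1 km.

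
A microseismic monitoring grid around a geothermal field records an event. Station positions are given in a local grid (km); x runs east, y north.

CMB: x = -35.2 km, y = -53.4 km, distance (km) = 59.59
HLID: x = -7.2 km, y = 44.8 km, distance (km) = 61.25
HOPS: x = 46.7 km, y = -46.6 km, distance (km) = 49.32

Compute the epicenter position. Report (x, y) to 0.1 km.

(9.6, -14.1)

Circle about each station: (x + 35.2)² + (y + 53.4)² = 59.59²; (x + 7.2)² + (y − 44.8)² = 61.25²; (x − 46.7)² + (y + 46.6)² = 49.32².
Subtracting the CMB equation from the HLID and HOPS equations removes the quadratic terms:
56.0 x + 196.4 y = -2232.31
163.8 x + 13.6 y = 1380.36
Solving the 2×2 system: x ≈ 9.6, y ≈ -14.1 km.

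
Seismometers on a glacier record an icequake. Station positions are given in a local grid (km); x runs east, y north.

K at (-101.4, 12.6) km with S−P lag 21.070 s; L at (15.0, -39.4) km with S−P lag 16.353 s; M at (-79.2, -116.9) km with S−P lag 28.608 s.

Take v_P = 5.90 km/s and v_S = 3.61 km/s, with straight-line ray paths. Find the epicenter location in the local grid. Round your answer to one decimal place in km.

x ≈ 73.5 km, y ≈ 101.0 km

Distance from S−P lag: d = Δt · v_P v_S / (v_P − v_S) = Δt · (5.90·3.61)/(5.90−3.61) ≈ 9.3009·Δt.
So d_K = 195.97, d_L = 152.10, d_M = 266.08 km.
Circle about each station: (x + 101.4)² + (y − 12.6)² = 195.97²; (x − 15.0)² + (y + 39.4)² = 152.10²; (x + 79.2)² + (y + 116.9)² = 266.08².
Subtracting the K equation from the L and M equations removes the quadratic terms:
232.8 x − 104.0 y = 6606.47
44.4 x − 259.0 y = -22896.80
Solving the 2×2 system: x ≈ 73.5, y ≈ 101.0 km.
Check against K (with the unrounded x, y): √((x + 101.4)²+(y − 12.6)²) = 195.97 ≈ 195.97 km. ✓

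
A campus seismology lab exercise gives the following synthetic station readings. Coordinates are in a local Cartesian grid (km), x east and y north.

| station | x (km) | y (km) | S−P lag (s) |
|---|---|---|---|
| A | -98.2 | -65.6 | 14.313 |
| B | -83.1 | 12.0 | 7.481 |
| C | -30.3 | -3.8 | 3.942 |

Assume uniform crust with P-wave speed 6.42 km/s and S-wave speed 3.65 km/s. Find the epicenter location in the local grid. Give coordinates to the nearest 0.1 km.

(-22.0, 28.5)

Distance from S−P lag: d = Δt · v_P v_S / (v_P − v_S) = Δt · (6.42·3.65)/(6.42−3.65) ≈ 8.4596·Δt.
So d_A = 121.08, d_B = 63.29, d_C = 33.35 km.
Circle about each station: (x + 98.2)² + (y + 65.6)² = 121.08²; (x + 83.1)² + (y − 12.0)² = 63.29²; (x + 30.3)² + (y + 3.8)² = 33.35².
Subtracting the A equation from the B and C equations removes the quadratic terms:
30.2 x + 155.2 y = 3757.75
135.8 x + 123.6 y = 534.07
Solving the 2×2 system: x ≈ -22.0, y ≈ 28.5 km.
Check against A (with the unrounded x, y): √((x + 98.2)²+(y + 65.6)²) = 121.08 ≈ 121.08 km. ✓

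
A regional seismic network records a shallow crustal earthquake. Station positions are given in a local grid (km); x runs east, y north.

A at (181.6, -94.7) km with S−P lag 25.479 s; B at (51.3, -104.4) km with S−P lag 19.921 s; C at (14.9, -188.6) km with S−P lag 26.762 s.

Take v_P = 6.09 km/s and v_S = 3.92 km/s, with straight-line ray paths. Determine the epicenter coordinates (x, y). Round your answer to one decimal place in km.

x ≈ -15.9 km, y ≈ 104.2 km

Distance from S−P lag: d = Δt · v_P v_S / (v_P − v_S) = Δt · (6.09·3.92)/(6.09−3.92) ≈ 11.0013·Δt.
So d_A = 280.30, d_B = 219.16, d_C = 294.42 km.
Circle about each station: (x − 181.6)² + (y + 94.7)² = 280.30²; (x − 51.3)² + (y + 104.4)² = 219.16²; (x − 14.9)² + (y + 188.6)² = 294.42².
Subtracting the A equation from the B and C equations removes the quadratic terms:
-260.6 x − 19.4 y = 2121.38
-333.4 x − 187.8 y = -14269.73
Solving the 2×2 system: x ≈ -15.9, y ≈ 104.2 km.
Check against A (with the unrounded x, y): √((x − 181.6)²+(y + 94.7)²) = 280.30 ≈ 280.30 km. ✓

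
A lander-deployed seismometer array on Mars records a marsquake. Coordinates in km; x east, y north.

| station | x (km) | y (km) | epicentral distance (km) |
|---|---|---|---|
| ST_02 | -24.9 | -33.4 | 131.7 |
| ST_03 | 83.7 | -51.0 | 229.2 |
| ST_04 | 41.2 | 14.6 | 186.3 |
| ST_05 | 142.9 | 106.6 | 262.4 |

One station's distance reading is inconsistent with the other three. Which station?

Solve using three stations at a time. Using ST_02, ST_03, ST_05 (subtract circle equations pairwise → linear system) gives (x, y) ≈ (-115.7, 62.0).
Distances from that point to each station vs reported:
  ST_02: calculated 131.7 vs reported 131.7 → residual 0.0 km
  ST_03: calculated 229.2 vs reported 229.2 → residual 0.0 km
  ST_04: calculated 163.9 vs reported 186.3 → residual 22.4 km
  ST_05: calculated 262.4 vs reported 262.4 → residual 0.0 km
ST_02, ST_03, ST_05 are mutually consistent (residuals ≈ 0); ST_04 is off by 22.4 km.

ST_04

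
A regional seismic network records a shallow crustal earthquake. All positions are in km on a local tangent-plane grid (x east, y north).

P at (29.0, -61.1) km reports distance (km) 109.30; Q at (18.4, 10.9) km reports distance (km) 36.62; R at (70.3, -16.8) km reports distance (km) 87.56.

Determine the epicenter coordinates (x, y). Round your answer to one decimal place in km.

Circle about each station: (x − 29.0)² + (y + 61.1)² = 109.30²; (x − 18.4)² + (y − 10.9)² = 36.62²; (x − 70.3)² + (y + 16.8)² = 87.56².
Subtracting pairs of circle equations eliminates x²+y² and gives linear equations (the radical axes):
-21.2 x + 144.0 y = 6488.63
82.6 x + 88.6 y = 4929.86
Solving the 2×2 system: x ≈ 9.8, y ≈ 46.5 km.

x ≈ 9.8 km, y ≈ 46.5 km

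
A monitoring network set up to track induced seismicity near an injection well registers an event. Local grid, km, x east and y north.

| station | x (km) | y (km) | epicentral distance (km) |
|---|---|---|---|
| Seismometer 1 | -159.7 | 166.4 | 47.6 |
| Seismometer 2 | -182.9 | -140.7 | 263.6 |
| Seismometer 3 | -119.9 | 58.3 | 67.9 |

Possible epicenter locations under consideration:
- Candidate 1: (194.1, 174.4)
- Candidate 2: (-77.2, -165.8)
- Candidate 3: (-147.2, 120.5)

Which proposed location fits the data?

For each candidate, compare |candidate − station| to the reported distance:
Candidate 1: residuals Seismometer 1 306.3, Seismometer 2 227.7, Seismometer 3 266.9 → max 306.3 km
Candidate 2: residuals Seismometer 1 294.7, Seismometer 2 155.0, Seismometer 3 160.2 → max 294.7 km
Candidate 3: residuals Seismometer 1 0.0, Seismometer 2 0.0, Seismometer 3 0.0 → max 0.0 km
Only Candidate 3 has all residuals ≈ 0.

Candidate 3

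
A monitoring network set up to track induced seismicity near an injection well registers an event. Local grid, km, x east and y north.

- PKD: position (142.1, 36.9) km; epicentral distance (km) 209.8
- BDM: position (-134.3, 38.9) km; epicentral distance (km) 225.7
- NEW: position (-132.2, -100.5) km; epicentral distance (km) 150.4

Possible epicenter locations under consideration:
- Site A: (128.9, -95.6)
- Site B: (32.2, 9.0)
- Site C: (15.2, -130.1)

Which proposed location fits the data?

Site C

For each candidate, compare |candidate − station| to the reported distance:
Site A: residuals PKD 76.6, BDM 69.9, NEW 110.7 → max 110.7 km
Site B: residuals PKD 96.4, BDM 56.5, NEW 47.1 → max 96.4 km
Site C: residuals PKD 0.1, BDM 0.1, NEW 0.1 → max 0.1 km
Only Site C has all residuals ≈ 0.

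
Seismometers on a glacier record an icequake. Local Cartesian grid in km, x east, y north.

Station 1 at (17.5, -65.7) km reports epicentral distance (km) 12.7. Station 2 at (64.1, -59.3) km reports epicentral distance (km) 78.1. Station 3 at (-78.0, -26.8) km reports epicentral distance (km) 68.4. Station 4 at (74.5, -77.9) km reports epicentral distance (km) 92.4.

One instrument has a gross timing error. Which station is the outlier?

Solve using three stations at a time. Using Station 2, Station 3, Station 4 (subtract circle equations pairwise → linear system) gives (x, y) ≈ (-13.4, -49.3).
Distances from that point to each station vs reported:
  Station 1: calculated 35.0 vs reported 12.7 → residual 22.3 km
  Station 2: calculated 78.1 vs reported 78.1 → residual 0.0 km
  Station 3: calculated 68.4 vs reported 68.4 → residual 0.0 km
  Station 4: calculated 92.4 vs reported 92.4 → residual 0.0 km
Station 2, Station 3, Station 4 are mutually consistent (residuals ≈ 0); Station 1 is off by 22.3 km.

Station 1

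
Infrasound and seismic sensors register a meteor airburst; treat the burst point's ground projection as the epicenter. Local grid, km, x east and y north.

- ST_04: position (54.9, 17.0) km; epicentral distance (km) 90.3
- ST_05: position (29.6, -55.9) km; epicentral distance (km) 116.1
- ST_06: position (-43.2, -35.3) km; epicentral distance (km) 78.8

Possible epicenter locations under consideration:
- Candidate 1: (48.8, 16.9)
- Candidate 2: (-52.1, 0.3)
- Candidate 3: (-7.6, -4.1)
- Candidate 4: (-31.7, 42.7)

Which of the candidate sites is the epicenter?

For each candidate, compare |candidate − station| to the reported distance:
Candidate 1: residuals ST_04 84.2, ST_05 40.8, ST_06 27.0 → max 84.2 km
Candidate 2: residuals ST_04 18.0, ST_05 16.9, ST_06 42.1 → max 42.1 km
Candidate 3: residuals ST_04 24.3, ST_05 52.3, ST_06 31.5 → max 52.3 km
Candidate 4: residuals ST_04 0.0, ST_05 0.0, ST_06 0.0 → max 0.0 km
Only Candidate 4 has all residuals ≈ 0.

Candidate 4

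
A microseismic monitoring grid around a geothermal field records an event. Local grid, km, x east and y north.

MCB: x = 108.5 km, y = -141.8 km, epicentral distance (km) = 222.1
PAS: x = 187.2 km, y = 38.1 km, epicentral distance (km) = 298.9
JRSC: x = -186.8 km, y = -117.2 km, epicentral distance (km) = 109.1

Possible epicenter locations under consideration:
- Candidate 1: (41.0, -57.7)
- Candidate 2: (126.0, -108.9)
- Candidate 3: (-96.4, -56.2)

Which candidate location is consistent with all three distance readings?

Candidate 3

For each candidate, compare |candidate − station| to the reported distance:
Candidate 1: residuals MCB 114.3, PAS 124.1, JRSC 126.3 → max 126.3 km
Candidate 2: residuals MCB 184.8, PAS 139.7, JRSC 203.8 → max 203.8 km
Candidate 3: residuals MCB 0.0, PAS 0.0, JRSC 0.0 → max 0.0 km
Only Candidate 3 has all residuals ≈ 0.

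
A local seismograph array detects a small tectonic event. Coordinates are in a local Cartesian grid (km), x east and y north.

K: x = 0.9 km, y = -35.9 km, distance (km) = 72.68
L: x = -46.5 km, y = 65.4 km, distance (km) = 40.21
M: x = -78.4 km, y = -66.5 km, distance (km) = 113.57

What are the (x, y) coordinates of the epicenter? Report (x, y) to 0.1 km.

Circle about each station: (x − 0.9)² + (y + 35.9)² = 72.68²; (x + 46.5)² + (y − 65.4)² = 40.21²; (x + 78.4)² + (y + 66.5)² = 113.57².
Subtracting the K equation from the L and M equations removes the quadratic terms:
-94.8 x + 202.6 y = 8815.33
-158.6 x − 61.2 y = 1663.43
Solving the 2×2 system: x ≈ -23.1, y ≈ 32.7 km.

x ≈ -23.1 km, y ≈ 32.7 km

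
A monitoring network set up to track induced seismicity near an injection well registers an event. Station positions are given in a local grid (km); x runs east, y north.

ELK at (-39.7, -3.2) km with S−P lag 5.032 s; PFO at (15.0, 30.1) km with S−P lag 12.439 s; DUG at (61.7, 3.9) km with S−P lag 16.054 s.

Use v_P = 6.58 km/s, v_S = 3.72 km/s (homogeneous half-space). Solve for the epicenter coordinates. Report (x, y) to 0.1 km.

(-70.6, -33.2)

Distance from S−P lag: d = Δt · v_P v_S / (v_P − v_S) = Δt · (6.58·3.72)/(6.58−3.72) ≈ 8.5586·Δt.
So d_ELK = 43.07, d_PFO = 106.46, d_DUG = 137.40 km.
Circle about each station: (x + 39.7)² + (y + 3.2)² = 43.07²; (x − 15.0)² + (y − 30.1)² = 106.46²; (x − 61.7)² + (y − 3.9)² = 137.40².
Subtracting the ELK equation from the PFO and DUG equations removes the quadratic terms:
109.4 x + 66.6 y = -9934.03
202.8 x + 14.2 y = -14787.97
Solving the 2×2 system: x ≈ -70.6, y ≈ -33.2 km.
Check against ELK (with the unrounded x, y): √((x + 39.7)²+(y + 3.2)²) = 43.06 ≈ 43.07 km. ✓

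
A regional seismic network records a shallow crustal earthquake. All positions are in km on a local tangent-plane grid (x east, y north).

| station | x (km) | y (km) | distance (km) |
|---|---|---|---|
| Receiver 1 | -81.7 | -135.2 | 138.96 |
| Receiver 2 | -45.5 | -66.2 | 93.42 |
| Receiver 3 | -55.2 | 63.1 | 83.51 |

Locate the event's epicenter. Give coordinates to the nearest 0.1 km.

Circle about each station: (x + 81.7)² + (y + 135.2)² = 138.96²; (x + 45.5)² + (y + 66.2)² = 93.42²; (x + 55.2)² + (y − 63.1)² = 83.51².
Subtracting the Receiver 1 equation from the Receiver 2 and Receiver 3 equations removes the quadratic terms:
72.4 x + 138.0 y = -7918.65
53.0 x + 396.6 y = -5589.32
Solving the 2×2 system: x ≈ -110.7, y ≈ 0.7 km.
Check against Receiver 1 (with the unrounded x, y): √((x + 81.7)²+(y + 135.2)²) = 138.96 ≈ 138.96 km. ✓

(-110.7, 0.7)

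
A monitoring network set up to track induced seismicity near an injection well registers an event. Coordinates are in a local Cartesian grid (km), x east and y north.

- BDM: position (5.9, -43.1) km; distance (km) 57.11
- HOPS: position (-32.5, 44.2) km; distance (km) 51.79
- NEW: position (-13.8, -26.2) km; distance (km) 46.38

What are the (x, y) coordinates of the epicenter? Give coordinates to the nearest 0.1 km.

9.5 km east, 13.9 km north

Circle about each station: (x − 5.9)² + (y + 43.1)² = 57.11²; (x + 32.5)² + (y − 44.2)² = 51.79²; (x + 13.8)² + (y + 26.2)² = 46.38².
Subtracting the BDM equation from the HOPS and NEW equations removes the quadratic terms:
-76.8 x + 174.6 y = 1696.82
-39.4 x + 33.8 y = 94.91
Solving the 2×2 system: x ≈ 9.5, y ≈ 13.9 km.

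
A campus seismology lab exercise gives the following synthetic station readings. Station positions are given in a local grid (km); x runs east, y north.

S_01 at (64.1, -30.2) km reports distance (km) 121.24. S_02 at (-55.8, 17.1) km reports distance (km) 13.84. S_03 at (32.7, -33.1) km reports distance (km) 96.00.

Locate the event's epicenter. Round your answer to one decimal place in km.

Circle about each station: (x − 64.1)² + (y + 30.2)² = 121.24²; (x + 55.8)² + (y − 17.1)² = 13.84²; (x − 32.7)² + (y + 33.1)² = 96.00².
Subtracting the S_01 equation from the S_02 and S_03 equations removes the quadratic terms:
-239.8 x + 94.6 y = 12892.79
-62.8 x − 5.8 y = 2627.19
Solving the 2×2 system: x ≈ -44.1, y ≈ 24.5 km.

(-44.1, 24.5)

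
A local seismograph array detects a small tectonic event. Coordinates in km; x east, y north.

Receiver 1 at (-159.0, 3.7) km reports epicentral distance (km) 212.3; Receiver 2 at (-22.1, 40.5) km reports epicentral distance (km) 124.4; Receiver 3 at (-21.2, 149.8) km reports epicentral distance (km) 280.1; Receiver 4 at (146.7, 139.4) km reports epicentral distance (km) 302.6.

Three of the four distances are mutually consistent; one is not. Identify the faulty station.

Receiver 2

Solve using three stations at a time. Using Receiver 1, Receiver 3, Receiver 4 (subtract circle equations pairwise → linear system) gives (x, y) ≈ (6.8, -128.9).
Distances from that point to each station vs reported:
  Receiver 1: calculated 212.3 vs reported 212.3 → residual 0.0 km
  Receiver 2: calculated 171.8 vs reported 124.4 → residual 47.4 km
  Receiver 3: calculated 280.1 vs reported 280.1 → residual 0.0 km
  Receiver 4: calculated 302.6 vs reported 302.6 → residual 0.0 km
Receiver 1, Receiver 3, Receiver 4 are mutually consistent (residuals ≈ 0); Receiver 2 is off by 47.4 km.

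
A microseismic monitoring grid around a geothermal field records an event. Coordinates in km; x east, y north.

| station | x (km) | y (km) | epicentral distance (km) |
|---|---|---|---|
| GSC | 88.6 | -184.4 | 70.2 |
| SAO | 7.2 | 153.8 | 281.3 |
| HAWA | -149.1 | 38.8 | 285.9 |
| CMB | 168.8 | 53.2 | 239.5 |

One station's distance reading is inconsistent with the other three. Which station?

Solve using three stations at a time. Using GSC, SAO, HAWA (subtract circle equations pairwise → linear system) gives (x, y) ≈ (92.4, -114.3).
Distances from that point to each station vs reported:
  GSC: calculated 70.2 vs reported 70.2 → residual 0.0 km
  SAO: calculated 281.3 vs reported 281.3 → residual 0.0 km
  HAWA: calculated 285.9 vs reported 285.9 → residual 0.0 km
  CMB: calculated 184.1 vs reported 239.5 → residual 55.4 km
GSC, SAO, HAWA are mutually consistent (residuals ≈ 0); CMB is off by 55.4 km.

CMB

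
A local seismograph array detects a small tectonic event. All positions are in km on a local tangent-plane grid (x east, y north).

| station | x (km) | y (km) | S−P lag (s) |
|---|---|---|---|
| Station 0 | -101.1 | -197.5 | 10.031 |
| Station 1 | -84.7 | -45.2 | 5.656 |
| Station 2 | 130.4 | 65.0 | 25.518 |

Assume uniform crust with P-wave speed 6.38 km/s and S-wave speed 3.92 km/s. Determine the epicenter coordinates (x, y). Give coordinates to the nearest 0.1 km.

-69.3 km east, -100.6 km north

Distance from S−P lag: d = Δt · v_P v_S / (v_P − v_S) = Δt · (6.38·3.92)/(6.38−3.92) ≈ 10.1665·Δt.
So d_Station 0 = 101.98, d_Station 1 = 57.50, d_Station 2 = 259.43 km.
Circle about each station: (x + 101.1)² + (y + 197.5)² = 101.98²; (x + 84.7)² + (y + 45.2)² = 57.50²; (x − 130.4)² + (y − 65.0)² = 259.43².
Subtracting the Station 0 equation from the Station 1 and Station 2 equations removes the quadratic terms:
32.8 x + 304.6 y = -32916.66
463.0 x + 525.0 y = -84902.30
Solving the 2×2 system: x ≈ -69.3, y ≈ -100.6 km.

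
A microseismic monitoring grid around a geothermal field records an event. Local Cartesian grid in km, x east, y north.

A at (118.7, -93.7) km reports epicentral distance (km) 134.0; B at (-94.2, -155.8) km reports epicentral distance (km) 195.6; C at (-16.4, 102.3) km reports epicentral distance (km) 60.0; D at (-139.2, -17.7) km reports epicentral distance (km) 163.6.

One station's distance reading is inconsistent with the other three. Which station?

Solve using three stations at a time. Using A, B, D (subtract circle equations pairwise → linear system) gives (x, y) ≈ (23.4, 0.5).
Distances from that point to each station vs reported:
  A: calculated 134.0 vs reported 134.0 → residual 0.0 km
  B: calculated 195.6 vs reported 195.6 → residual 0.0 km
  C: calculated 109.3 vs reported 60.0 → residual 49.3 km
  D: calculated 163.6 vs reported 163.6 → residual 0.0 km
A, B, D are mutually consistent (residuals ≈ 0); C is off by 49.3 km.

C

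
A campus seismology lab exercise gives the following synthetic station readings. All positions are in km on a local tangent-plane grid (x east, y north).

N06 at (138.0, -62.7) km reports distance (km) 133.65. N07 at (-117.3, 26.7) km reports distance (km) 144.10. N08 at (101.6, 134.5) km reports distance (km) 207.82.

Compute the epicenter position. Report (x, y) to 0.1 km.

Circle about each station: (x − 138.0)² + (y + 62.7)² = 133.65²; (x + 117.3)² + (y − 26.7)² = 144.10²; (x − 101.6)² + (y − 134.5)² = 207.82².
Subtracting the N06 equation from the N07 and N08 equations removes the quadratic terms:
-510.6 x + 178.8 y = -11405.60
-72.8 x + 394.4 y = -19889.31
Solving the 2×2 system: x ≈ 5.0, y ≈ -49.5 km.
Check against N06 (with the unrounded x, y): √((x − 138.0)²+(y + 62.7)²) = 133.65 ≈ 133.65 km. ✓

5.0 km east, -49.5 km north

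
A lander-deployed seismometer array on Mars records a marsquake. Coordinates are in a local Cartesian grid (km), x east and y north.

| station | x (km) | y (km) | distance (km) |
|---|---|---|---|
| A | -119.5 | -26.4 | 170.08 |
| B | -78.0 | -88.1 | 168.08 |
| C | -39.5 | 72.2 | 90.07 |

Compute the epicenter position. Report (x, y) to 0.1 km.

Circle about each station: (x + 119.5)² + (y + 26.4)² = 170.08²; (x + 78.0)² + (y + 88.1)² = 168.08²; (x + 39.5)² + (y − 72.2)² = 90.07².
Subtracting pairs of circle equations eliminates x²+y² and gives linear equations (the radical axes):
83.0 x − 123.4 y = -455.28
160.0 x + 197.2 y = 12610.48
Solving the 2×2 system: x ≈ 40.6, y ≈ 31.0 km.

x ≈ 40.6 km, y ≈ 31.0 km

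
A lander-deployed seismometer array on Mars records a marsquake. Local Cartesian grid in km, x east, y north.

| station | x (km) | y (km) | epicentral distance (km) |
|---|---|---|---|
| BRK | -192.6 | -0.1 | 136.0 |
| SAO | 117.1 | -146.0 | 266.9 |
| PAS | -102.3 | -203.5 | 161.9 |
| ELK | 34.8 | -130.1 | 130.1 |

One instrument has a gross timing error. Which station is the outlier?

SAO

Solve using three stations at a time. Using BRK, PAS, ELK (subtract circle equations pairwise → linear system) gives (x, y) ≈ (-64.5, -46.0).
Distances from that point to each station vs reported:
  BRK: calculated 136.0 vs reported 136.0 → residual 0.0 km
  SAO: calculated 207.3 vs reported 266.9 → residual 59.6 km
  PAS: calculated 161.9 vs reported 161.9 → residual 0.0 km
  ELK: calculated 130.1 vs reported 130.1 → residual 0.0 km
BRK, PAS, ELK are mutually consistent (residuals ≈ 0); SAO is off by 59.6 km.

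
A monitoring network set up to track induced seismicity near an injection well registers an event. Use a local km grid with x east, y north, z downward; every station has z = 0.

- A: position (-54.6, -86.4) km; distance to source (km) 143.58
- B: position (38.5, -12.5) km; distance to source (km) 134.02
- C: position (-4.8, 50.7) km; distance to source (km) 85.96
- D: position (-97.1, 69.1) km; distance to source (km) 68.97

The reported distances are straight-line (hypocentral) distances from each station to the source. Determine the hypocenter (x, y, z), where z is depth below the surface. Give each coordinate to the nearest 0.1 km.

x ≈ -68.3 km, y ≈ 44.4 km, depth ≈ 57.6 km

Each station gives a sphere (x−x_i)² + (y−y_i)² + z² = d_i² (stations at z=0).
Subtracting the A sphere from B and C: z² cancels, leaving linear equations in x and y:
186.2 x + 147.8 y = -6153.76
99.6 x + 274.2 y = 5373.50
Solving: x ≈ -68.297, y ≈ 44.405 km (keep extra digits for the depth step; rounded: -68.3, 44.4).
Then from the A sphere: z² = 143.58² − (x + 54.6)² − (y + 86.4)² with x = -68.297, y = 44.405, so z ≈ 57.599 ≈ 57.6 km.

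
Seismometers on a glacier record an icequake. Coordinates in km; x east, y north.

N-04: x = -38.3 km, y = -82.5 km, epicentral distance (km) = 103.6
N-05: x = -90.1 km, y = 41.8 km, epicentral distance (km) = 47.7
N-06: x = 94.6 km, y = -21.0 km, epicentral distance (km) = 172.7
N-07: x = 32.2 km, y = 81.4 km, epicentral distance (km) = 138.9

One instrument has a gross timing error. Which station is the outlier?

Solve using three stations at a time. Using N-05, N-06, N-07 (subtract circle equations pairwise → linear system) gives (x, y) ≈ (-77.3, -4.1).
Distances from that point to each station vs reported:
  N-04: calculated 87.6 vs reported 103.6 → residual 16.0 km
  N-05: calculated 47.6 vs reported 47.7 → residual 0.1 km
  N-06: calculated 172.7 vs reported 172.7 → residual 0.0 km
  N-07: calculated 138.9 vs reported 138.9 → residual 0.0 km
N-05, N-06, N-07 are mutually consistent (residuals ≈ 0); N-04 is off by 16.0 km.

N-04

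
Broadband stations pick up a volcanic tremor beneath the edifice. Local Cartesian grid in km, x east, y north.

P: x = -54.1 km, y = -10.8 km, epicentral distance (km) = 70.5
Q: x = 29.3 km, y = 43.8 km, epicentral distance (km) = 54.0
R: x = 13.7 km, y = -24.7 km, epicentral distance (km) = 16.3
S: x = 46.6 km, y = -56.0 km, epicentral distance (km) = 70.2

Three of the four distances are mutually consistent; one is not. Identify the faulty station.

S

Solve using three stations at a time. Using P, Q, R (subtract circle equations pairwise → linear system) gives (x, y) ≈ (16.4, -8.6).
Distances from that point to each station vs reported:
  P: calculated 70.5 vs reported 70.5 → residual 0.0 km
  Q: calculated 54.0 vs reported 54.0 → residual 0.0 km
  R: calculated 16.3 vs reported 16.3 → residual 0.0 km
  S: calculated 56.2 vs reported 70.2 → residual 14.0 km
P, Q, R are mutually consistent (residuals ≈ 0); S is off by 14.0 km.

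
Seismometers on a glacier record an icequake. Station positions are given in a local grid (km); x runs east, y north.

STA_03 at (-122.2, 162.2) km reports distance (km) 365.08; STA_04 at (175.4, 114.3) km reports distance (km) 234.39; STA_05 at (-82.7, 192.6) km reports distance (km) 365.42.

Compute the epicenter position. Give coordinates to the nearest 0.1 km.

117.8 km east, -112.9 km north

Circle about each station: (x + 122.2)² + (y − 162.2)² = 365.08²; (x − 175.4)² + (y − 114.3)² = 234.39²; (x + 82.7)² + (y − 192.6)² = 365.42².
Subtracting the STA_03 equation from the STA_04 and STA_05 equations removes the quadratic terms:
595.2 x − 95.8 y = 80932.70
79.0 x + 60.8 y = 2444.00
Solving the 2×2 system: x ≈ 117.8, y ≈ -112.9 km.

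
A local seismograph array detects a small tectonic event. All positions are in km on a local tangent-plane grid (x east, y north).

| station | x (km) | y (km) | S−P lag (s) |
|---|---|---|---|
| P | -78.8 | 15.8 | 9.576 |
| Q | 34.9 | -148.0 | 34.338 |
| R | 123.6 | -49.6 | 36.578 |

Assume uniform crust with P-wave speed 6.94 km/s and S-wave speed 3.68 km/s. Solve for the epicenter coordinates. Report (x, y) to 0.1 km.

-144.0 km east, 52.9 km north

Distance from S−P lag: d = Δt · v_P v_S / (v_P − v_S) = Δt · (6.94·3.68)/(6.94−3.68) ≈ 7.8341·Δt.
So d_P = 75.02, d_Q = 269.01, d_R = 286.56 km.
Circle about each station: (x + 78.8)² + (y − 15.8)² = 75.02²; (x − 34.9)² + (y + 148.0)² = 269.01²; (x − 123.6)² + (y + 49.6)² = 286.56².
Subtracting the P equation from the Q and R equations removes the quadratic terms:
227.4 x − 327.6 y = -50075.45
404.8 x − 130.8 y = -65210.59
Solving the 2×2 system: x ≈ -144.0, y ≈ 52.9 km.
Check against P (with the unrounded x, y): √((x + 78.8)²+(y − 15.8)²) = 75.02 ≈ 75.02 km. ✓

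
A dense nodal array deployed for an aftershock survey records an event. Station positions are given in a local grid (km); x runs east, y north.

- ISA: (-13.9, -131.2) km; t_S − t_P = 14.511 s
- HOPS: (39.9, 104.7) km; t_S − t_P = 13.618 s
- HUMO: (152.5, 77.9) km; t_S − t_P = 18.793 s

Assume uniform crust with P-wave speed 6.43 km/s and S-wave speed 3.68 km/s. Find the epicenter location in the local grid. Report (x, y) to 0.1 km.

Distance from S−P lag: d = Δt · v_P v_S / (v_P − v_S) = Δt · (6.43·3.68)/(6.43−3.68) ≈ 8.6045·Δt.
So d_ISA = 124.86, d_HOPS = 117.18, d_HUMO = 161.70 km.
Circle about each station: (x + 13.9)² + (y + 131.2)² = 124.86²; (x − 39.9)² + (y − 104.7)² = 117.18²; (x − 152.5)² + (y − 77.9)² = 161.70².
Subtracting the ISA equation from the HOPS and HUMO equations removes the quadratic terms:
107.6 x + 471.8 y = -2993.68
332.8 x + 418.2 y = 1361.14
Solving the 2×2 system: x ≈ 16.9, y ≈ -10.2 km.

x ≈ 16.9 km, y ≈ -10.2 km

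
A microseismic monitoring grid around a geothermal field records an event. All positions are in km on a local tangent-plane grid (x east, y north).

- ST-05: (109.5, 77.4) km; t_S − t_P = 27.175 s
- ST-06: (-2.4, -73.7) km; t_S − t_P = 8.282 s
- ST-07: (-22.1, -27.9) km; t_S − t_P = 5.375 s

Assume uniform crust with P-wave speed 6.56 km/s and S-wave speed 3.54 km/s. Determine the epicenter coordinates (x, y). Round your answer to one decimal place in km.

x ≈ -59.5 km, y ≈ -45.5 km

Distance from S−P lag: d = Δt · v_P v_S / (v_P − v_S) = Δt · (6.56·3.54)/(6.56−3.54) ≈ 7.6895·Δt.
So d_ST-05 = 208.96, d_ST-06 = 63.68, d_ST-07 = 41.33 km.
Circle about each station: (x − 109.5)² + (y − 77.4)² = 208.96²; (x + 2.4)² + (y + 73.7)² = 63.68²; (x + 22.1)² + (y + 27.9)² = 41.33².
Subtracting the ST-05 equation from the ST-06 and ST-07 equations removes the quadratic terms:
-223.8 x − 302.2 y = 27065.58
-263.2 x − 210.6 y = 25241.92
Solving the 2×2 system: x ≈ -59.5, y ≈ -45.5 km.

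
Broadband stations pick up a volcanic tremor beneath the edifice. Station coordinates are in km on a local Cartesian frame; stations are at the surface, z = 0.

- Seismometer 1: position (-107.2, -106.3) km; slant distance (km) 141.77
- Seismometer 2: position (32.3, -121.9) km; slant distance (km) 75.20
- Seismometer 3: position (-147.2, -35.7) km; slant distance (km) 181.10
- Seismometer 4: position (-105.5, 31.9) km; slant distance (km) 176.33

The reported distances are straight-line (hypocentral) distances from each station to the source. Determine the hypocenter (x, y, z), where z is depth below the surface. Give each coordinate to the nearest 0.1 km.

(18.3, -78.5, 59.8)

Each station gives a sphere (x−x_i)² + (y−y_i)² + z² = d_i² (stations at z=0).
Subtracting the Seismometer 1 sphere from Seismometer 2 and Seismometer 3: z² cancels, leaving linear equations in x and y:
279.0 x − 31.2 y = 7555.06
-80.0 x + 141.2 y = -12547.68
Solving: x ≈ 18.301, y ≈ -78.496 km (keep extra digits for the depth step; rounded: 18.3, -78.5).
Then from the Seismometer 1 sphere: z² = 141.77² − (x + 107.2)² − (y + 106.3)² with x = 18.301, y = -78.496, so z ≈ 59.793 ≈ 59.8 km.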